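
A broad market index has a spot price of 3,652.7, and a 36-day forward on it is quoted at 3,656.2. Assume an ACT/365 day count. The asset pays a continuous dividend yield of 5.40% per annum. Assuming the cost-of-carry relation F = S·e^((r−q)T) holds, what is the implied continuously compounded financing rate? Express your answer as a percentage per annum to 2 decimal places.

From F = S·e^((r−q)T): (r − q) = ln(F/S)/T
ln(3656.2/3652.7) = ln(1.000958) = 0.000958
(r − q) = 0.000958 / (36/365) = 0.009713
r = ln(F/S)/T + q = 0.009713 + 0.0540 = 0.063713
r = 6.37%

6.37%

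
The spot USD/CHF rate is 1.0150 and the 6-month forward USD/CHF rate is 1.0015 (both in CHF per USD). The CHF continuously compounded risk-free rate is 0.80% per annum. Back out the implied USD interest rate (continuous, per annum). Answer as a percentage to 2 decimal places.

3.48%

F = S·e^((r_CHF − r_USD)T) ⇒ r_USD = r_CHF − ln(F/S)/T
ln(1.0015/1.0150) = -0.013390; /(6/12) = -0.026780
r_USD = 0.0080 + 0.026780 = 0.034780
r_USD = 3.48%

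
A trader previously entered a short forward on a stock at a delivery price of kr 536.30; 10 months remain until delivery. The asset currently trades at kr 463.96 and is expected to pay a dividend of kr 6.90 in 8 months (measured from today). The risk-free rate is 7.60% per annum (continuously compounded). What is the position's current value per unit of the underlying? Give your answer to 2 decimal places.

kr 45.99

PV(remaining dividends) I = 6.90·e^(−0.0760·8/12) = 6.5591
Current forward F = (S − I)·e^(rT) = (463.96 − 6.5591)·e^(0.0760·10/12) = 457.4009 × 1.065382 = 487.3067
Value (long) = (F − K)·e^(−rT) = (487.3067 − 536.30) × 0.938631 = -45.9866
Short position value = −(long value) = kr 45.99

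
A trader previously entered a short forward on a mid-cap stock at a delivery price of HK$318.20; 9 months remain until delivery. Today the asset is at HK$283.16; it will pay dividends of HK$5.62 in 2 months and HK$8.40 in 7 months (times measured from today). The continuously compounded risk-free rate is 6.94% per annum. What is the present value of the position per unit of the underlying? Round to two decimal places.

HK$32.52

PV(remaining dividends) I = 5.62·e^(−0.0694·2/12) + 8.40·e^(−0.0694·7/12) = 13.6221
Current forward F = (S − I)·e^(rT) = (283.16 − 13.6221)·e^(0.0694·9/12) = 269.5379 × 1.053428 = 283.9388
Value (long) = (F − K)·e^(−rT) = (283.9388 − 318.20) × 0.949281 = -32.5235
Short position value = −(long value) = HK$32.52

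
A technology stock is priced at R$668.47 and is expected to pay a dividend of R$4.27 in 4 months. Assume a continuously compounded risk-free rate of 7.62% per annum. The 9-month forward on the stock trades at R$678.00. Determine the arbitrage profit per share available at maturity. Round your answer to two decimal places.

PV(dividends) I = 4.27·e^(−0.0762·4/12) = 4.1629
Fair forward F* = (S − I)·e^(rT) = (668.47 − 4.1629)·e^0.057150 = 664.3071 × 1.058815 = 703.3783
Market R$678.00 < fair 703.3783: forward underpriced → reverse cash-and-carry (short the stock, invest proceeds at r, pay the dividends, go long the forward).
Profit at T = |F_mkt − F*| = |678.00 − 703.3783| = R$25.38 per share

R$25.38 per share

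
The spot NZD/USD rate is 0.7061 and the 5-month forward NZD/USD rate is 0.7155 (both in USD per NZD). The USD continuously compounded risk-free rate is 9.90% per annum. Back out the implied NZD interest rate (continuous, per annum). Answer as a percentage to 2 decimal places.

F = S·e^((r_USD − r_NZD)T) ⇒ r_NZD = r_USD − ln(F/S)/T
ln(0.7155/0.7061) = 0.013225; /(5/12) = 0.031740
r_NZD = 0.0990 − 0.031740 = 0.067260
r_NZD = 6.73%

6.73%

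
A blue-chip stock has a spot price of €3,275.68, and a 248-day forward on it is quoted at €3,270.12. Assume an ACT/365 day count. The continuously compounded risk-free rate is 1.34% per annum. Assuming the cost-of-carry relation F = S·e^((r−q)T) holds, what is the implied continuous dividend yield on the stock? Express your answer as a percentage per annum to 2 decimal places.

1.59%

From F = S·e^((r−q)T): (r − q) = ln(F/S)/T
ln(3270.12/3275.68) = ln(0.998303) = -0.001698
(r − q) = -0.001698 / (248/365) = -0.002499
q = r − ln(F/S)/T = 0.0134 + 0.002499 = 0.015899
q = 1.59%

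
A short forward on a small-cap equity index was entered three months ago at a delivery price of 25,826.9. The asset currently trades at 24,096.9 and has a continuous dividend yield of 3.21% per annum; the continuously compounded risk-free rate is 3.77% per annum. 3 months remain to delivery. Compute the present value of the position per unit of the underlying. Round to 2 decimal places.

Current fair forward for the remaining 3 months: F = S·e^((r − q)·T), (r − q) = 0.0377 − 0.0321 = 0.0056
F = 24096.9 · e^(0.0056 × 3/12) = 24096.9 × 1.00140098 = 24130.6593
Value of long forward = (F − K)·e^(−rT) = (24130.6593 − 25826.9) · e^(−0.0377·3/12)
= -1696.2407 × 0.99061928 = -1680.33
Short position value = −(long value) = 1680.33

1680.33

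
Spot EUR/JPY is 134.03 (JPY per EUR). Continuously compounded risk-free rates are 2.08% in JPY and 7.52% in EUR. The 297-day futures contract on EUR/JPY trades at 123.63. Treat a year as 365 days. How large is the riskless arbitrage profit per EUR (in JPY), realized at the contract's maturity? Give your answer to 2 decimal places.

4.60 per EUR (in JPY)

Fair futures: F* = S·e^(carry·T), with carry = (r_JPY − r_EUR) = 0.0208 − 0.0752 = -0.0544
F* = 134.03 · e^(-0.0544 × 297/365) = 134.03 · e^-0.044265 = 134.03 × 0.956700 = 128.2265
Market 123.63 < fair 128.2265: forward underpriced → reverse cash-and-carry (short spot, go long the forward).
At maturity, profit = |F_mkt − F*| = |123.63 − 128.2265| = 4.60 per EUR (in JPY)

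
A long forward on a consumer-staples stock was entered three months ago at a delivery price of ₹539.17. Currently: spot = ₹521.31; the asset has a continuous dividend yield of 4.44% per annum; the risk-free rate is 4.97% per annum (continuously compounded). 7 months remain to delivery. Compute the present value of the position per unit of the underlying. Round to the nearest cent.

Current fair forward for the remaining 7 months: F = S·e^((r − q)·T), (r − q) = 0.0497 − 0.0444 = 0.0053
F = 521.31 · e^(0.0053 × 7/12) = 521.31 × 1.003096 = 522.9240
Value of long forward = (F − K)·e^(−rT) = (522.9240 − 539.17) · e^(−0.0497·7/12)
= -16.2460 × 0.971425 = -15.78

-₹15.78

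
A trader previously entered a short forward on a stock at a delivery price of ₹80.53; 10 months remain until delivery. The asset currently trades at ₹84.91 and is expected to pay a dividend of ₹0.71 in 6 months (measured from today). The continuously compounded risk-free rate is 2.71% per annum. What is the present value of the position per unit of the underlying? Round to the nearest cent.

-₹5.48

PV(remaining dividends) I = 0.71·e^(−0.0271·6/12) = 0.7004
Current forward F = (S − I)·e^(rT) = (84.91 − 0.7004)·e^(0.0271·10/12) = 84.2096 × 1.022840 = 86.1329
Value (long) = (F − K)·e^(−rT) = (86.1329 − 80.53) × 0.977670 = 5.4778
Short position value = −(long value) = -₹5.48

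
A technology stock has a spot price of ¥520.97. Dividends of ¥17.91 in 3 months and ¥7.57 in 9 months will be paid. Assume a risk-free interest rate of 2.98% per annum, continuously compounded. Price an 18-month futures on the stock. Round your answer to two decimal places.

PV(dividends) I = 17.91·e^(−0.0298·3/12) + 7.57·e^(−0.0298·9/12)
I = 17.7771 + 7.4027 = 25.1798
F = (S − I)·e^(rT) = (520.97 − 25.1798) · e^(0.0298·18/12)
= 495.7902 · e^0.044700 = 495.7902 × 1.045714 = ¥518.45

¥518.45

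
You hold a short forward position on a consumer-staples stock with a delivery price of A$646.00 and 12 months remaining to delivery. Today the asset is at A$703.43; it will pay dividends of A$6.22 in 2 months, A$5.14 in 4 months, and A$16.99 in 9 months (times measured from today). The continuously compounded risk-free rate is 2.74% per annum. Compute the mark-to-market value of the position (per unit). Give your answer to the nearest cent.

-A$46.96

PV(remaining dividends) I = 6.22·e^(−0.0274·2/12) + 5.14·e^(−0.0274·4/12) + 16.99·e^(−0.0274·9/12) = 27.9293
Current forward F = (S − I)·e^(rT) = (703.43 − 27.9293)·e^(0.0274·12/12) = 675.5007 × 1.027779 = 694.2654
Value (long) = (F − K)·e^(−rT) = (694.2654 − 646.00) × 0.972972 = 46.9609
Short position value = −(long value) = -A$46.96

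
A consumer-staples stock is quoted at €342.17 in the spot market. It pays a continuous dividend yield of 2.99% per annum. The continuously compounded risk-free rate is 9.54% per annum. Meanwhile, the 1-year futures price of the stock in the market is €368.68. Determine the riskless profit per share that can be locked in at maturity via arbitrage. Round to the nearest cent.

Fair futures: F* = S·e^(carry·T), with carry = (r − q) = 0.0954 − 0.0299 = 0.0655
F* = 342.17 · e^(0.0655 × 1) = 342.17 · e^0.065500 = 342.17 × 1.067693 = €365.3325
Market €368.68 > fair €365.3325: forward overpriced → cash-and-carry (buy spot, short the forward).
At maturity, profit = |F_mkt − F*| = |368.68 − 365.3325| = €3.35 per share

€3.35 per share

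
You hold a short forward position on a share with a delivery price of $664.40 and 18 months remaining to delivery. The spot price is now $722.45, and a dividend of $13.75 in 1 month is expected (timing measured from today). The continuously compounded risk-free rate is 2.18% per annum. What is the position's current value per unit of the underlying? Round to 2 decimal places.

-$65.70

PV(remaining dividends) I = 13.75·e^(−0.0218·1/12) = 13.7250
Current forward F = (S − I)·e^(rT) = (722.45 − 13.7250)·e^(0.0218·18/12) = 708.7250 × 1.033241 = 732.2837
Value (long) = (F − K)·e^(−rT) = (732.2837 − 664.40) × 0.967829 = 65.6998
Short position value = −(long value) = -$65.70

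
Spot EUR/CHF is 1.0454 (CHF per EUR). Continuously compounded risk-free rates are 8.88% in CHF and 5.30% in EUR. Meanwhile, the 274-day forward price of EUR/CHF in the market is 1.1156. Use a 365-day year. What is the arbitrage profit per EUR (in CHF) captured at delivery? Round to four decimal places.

Fair forward: F* = S·e^(carry·T), with carry = (r_CHF − r_EUR) = 0.0888 − 0.0530 = 0.0358
F* = 1.0454 · e^(0.0358 × 274/365) = 1.0454 · e^0.026875 = 1.0454 × 1.027239 = 1.0739
Market 1.1156 > fair 1.0739: forward overpriced → cash-and-carry (buy spot, short the forward).
At maturity, profit = |F_mkt − F*| = |1.1156 − 1.0739| = 0.0417 per EUR (in CHF)

0.0417 per EUR (in CHF)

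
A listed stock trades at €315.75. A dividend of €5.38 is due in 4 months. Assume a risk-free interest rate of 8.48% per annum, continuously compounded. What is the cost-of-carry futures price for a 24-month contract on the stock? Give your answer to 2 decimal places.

€367.91

PV(dividends) I = 5.38·e^(−0.0848·4/12)
I = 5.2301
F = (S − I)·e^(rT) = (315.75 − 5.2301) · e^(0.0848·24/12)
= 310.5199 · e^0.169600 = 310.5199 × 1.184831 = €367.91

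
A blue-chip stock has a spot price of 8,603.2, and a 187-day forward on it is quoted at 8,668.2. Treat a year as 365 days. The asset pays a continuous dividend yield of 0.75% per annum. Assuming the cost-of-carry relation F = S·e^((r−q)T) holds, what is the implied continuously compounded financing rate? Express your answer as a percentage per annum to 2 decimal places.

From F = S·e^((r−q)T): (r − q) = ln(F/S)/T
ln(8668.2/8603.2) = ln(1.007555) = 0.007527
(r − q) = 0.007527 / (187/365) = 0.014692
r = ln(F/S)/T + q = 0.014692 + 0.0075 = 0.022192
r = 2.22%

2.22%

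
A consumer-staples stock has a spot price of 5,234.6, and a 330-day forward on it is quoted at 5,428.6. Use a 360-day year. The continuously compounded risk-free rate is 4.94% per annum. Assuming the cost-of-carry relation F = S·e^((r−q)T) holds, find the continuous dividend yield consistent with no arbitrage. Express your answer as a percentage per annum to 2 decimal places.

0.97%

From F = S·e^((r−q)T): (r − q) = ln(F/S)/T
ln(5428.6/5234.6) = ln(1.037061) = 0.036391
(r − q) = 0.036391 / (330/360) = 0.039699
q = r − ln(F/S)/T = 0.0494 − 0.039699 = 0.009701
q = 0.97%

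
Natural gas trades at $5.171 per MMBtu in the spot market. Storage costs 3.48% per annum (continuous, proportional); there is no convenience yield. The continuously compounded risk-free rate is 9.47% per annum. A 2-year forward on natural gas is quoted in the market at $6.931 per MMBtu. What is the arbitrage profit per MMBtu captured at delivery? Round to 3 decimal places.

$0.231 per MMBtu

Fair forward: F* = S·e^(carry·T), with carry = (r + u) = 0.0947 + 0.0348 = 0.1295
F* = 5.171 · e^(0.1295 × 2) = 5.171 · e^0.259000 = 5.171 × 1.295634 = $6.6997
Market $6.931 > fair $6.6997: forward overpriced → cash-and-carry (buy spot, short the forward).
At maturity, profit = |F_mkt − F*| = |6.931 − 6.6997| = $0.231 per MMBtu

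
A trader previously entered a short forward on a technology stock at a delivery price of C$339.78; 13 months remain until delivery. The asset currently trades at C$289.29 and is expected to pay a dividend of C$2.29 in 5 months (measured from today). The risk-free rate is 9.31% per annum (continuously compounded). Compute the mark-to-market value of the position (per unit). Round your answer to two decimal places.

C$20.09

PV(remaining dividends) I = 2.29·e^(−0.0931·5/12) = 2.2029
Current forward F = (S − I)·e^(rT) = (289.29 − 2.2029)·e^(0.0931·13/12) = 287.0871 × 1.106120 = 317.5528
Value (long) = (F − K)·e^(−rT) = (317.5528 − 339.78) × 0.904061 = -20.0947
Short position value = −(long value) = C$20.09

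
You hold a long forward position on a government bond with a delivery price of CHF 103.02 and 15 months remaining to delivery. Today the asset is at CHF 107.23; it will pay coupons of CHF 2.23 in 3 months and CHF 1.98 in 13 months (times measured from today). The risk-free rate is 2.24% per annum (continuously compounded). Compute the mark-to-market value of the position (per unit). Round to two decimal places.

PV(remaining coupons) I = 2.23·e^(−0.0224·3/12) + 1.98·e^(−0.0224·13/12) = 4.1501
Current forward F = (S − I)·e^(rT) = (107.23 − 4.1501)·e^(0.0224·15/12) = 103.0799 × 1.028396 = 106.0070
Value (long) = (F − K)·e^(−rT) = (106.0070 − 103.02) × 0.972388 = 2.9045
Value = CHF 2.90

CHF 2.90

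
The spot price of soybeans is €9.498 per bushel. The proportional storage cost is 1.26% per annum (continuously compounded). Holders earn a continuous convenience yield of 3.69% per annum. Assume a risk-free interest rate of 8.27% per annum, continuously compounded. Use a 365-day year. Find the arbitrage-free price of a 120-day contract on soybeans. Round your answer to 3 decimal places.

€9.682 per bushel

Net carry = r + u − y = 0.0827 + 0.0126 − 0.0369 = 0.0584
F = S·e^((r+u−y)T) = 9.498 · e^(0.0584 × 120/365) = 9.498 · e^0.019200
= 9.498 × 1.019386 = €9.682 per bushel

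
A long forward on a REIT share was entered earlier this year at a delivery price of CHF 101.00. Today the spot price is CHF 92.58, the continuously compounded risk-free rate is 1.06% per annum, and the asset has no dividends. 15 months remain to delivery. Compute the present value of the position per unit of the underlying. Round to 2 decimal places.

-CHF 7.09

Current fair forward for the remaining 15 months: F = S·e^(r·T), r = 0.0106
F = 92.58 · e^(0.0106 × 15/12) = 92.58 × 1.013338 = 93.8148
Value of long forward = (F − K)·e^(−rT) = (93.8148 − 101.00) · e^(−0.0106·15/12)
= -7.1852 × 0.986837 = -7.09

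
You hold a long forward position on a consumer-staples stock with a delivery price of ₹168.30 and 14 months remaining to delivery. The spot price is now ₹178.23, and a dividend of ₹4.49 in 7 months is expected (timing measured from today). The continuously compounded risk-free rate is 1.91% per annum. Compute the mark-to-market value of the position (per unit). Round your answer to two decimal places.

PV(remaining dividends) I = 4.49·e^(−0.0191·7/12) = 4.4403
Current forward F = (S − I)·e^(rT) = (178.23 − 4.4403)·e^(0.0191·14/12) = 173.7897 × 1.022533 = 177.7057
Value (long) = (F − K)·e^(−rT) = (177.7057 − 168.30) × 0.977963 = 9.1984
Value = ₹9.20

₹9.20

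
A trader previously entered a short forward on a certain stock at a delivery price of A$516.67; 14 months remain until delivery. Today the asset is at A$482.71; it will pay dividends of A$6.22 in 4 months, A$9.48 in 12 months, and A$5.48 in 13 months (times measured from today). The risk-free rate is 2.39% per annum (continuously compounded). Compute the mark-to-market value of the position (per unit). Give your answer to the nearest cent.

A$40.52

PV(remaining dividends) I = 6.22·e^(−0.0239·4/12) + 9.48·e^(−0.0239·12/12) + 5.48·e^(−0.0239·13/12) = 20.7667
Current forward F = (S − I)·e^(rT) = (482.71 − 20.7667)·e^(0.0239·14/12) = 461.9433 × 1.028276 = 475.0052
Value (long) = (F − K)·e^(−rT) = (475.0052 − 516.67) × 0.972502 = -40.5191
Short position value = −(long value) = A$40.52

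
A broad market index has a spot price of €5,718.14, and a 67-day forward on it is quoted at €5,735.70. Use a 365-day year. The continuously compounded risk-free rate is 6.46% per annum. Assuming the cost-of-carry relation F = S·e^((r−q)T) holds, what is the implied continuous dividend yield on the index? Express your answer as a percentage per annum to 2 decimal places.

4.79%

From F = S·e^((r−q)T): (r − q) = ln(F/S)/T
ln(5735.70/5718.14) = ln(1.003071) = 0.003066
(r − q) = 0.003066 / (67/365) = 0.016703
q = r − ln(F/S)/T = 0.0646 − 0.016703 = 0.047897
q = 4.79%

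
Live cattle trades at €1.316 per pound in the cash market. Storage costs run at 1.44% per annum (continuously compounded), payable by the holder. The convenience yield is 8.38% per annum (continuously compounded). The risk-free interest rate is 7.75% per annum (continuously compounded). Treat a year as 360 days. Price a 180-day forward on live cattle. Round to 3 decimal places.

Net carry = r + u − y = 0.0775 + 0.0144 − 0.0838 = 0.0081
F = S·e^((r+u−y)T) = 1.316 · e^(0.0081 × 180/360) = 1.316 · e^0.004050
= 1.316 × 1.004058 = €1.321 per pound

€1.321 per pound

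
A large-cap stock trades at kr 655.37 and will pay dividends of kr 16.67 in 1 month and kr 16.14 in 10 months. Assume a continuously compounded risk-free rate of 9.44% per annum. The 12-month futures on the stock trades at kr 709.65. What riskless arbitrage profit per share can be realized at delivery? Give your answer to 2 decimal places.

kr 23.97 per share

PV(dividends) I = 16.67·e^(−0.0944·1/12) + 16.14·e^(−0.0944·10/12) = 31.4584
Fair futures F* = (S − I)·e^(rT) = (655.37 − 31.4584)·e^0.094400 = 623.9116 × 1.098999 = 685.6782
Market kr 709.65 > fair 685.6782: forward overpriced → cash-and-carry (borrow at r, buy the stock and collect the dividends, short the forward).
Profit at T = |F_mkt − F*| = |709.65 − 685.6782| = kr 23.97 per share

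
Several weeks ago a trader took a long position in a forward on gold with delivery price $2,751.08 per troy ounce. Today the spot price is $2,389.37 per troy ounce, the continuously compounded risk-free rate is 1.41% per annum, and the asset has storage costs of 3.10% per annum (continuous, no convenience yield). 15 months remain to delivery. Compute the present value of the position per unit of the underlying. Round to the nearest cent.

Current fair forward for the remaining 15 months: F = S·e^((r + u)·T), (r + u) = 0.0141 + 0.0310 = 0.0451
F = 2389.37 · e^(0.0451 × 15/12) = 2389.37 × 1.05799436 = 2527.9400
Value of long forward = (F − K)·e^(−rT) = (2527.9400 − 2751.08) · e^(−0.0141·15/12)
= -223.1400 × 0.98252941 = -219.24

-$219.24 per troy ounce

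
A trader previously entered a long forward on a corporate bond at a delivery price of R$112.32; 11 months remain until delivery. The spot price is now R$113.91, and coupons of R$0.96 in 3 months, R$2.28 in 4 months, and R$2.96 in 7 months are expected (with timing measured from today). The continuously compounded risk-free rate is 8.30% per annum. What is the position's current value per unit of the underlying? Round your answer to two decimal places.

PV(remaining coupons) I = 0.96·e^(−0.0830·3/12) + 2.28·e^(−0.0830·4/12) + 2.96·e^(−0.0830·7/12) = 5.9782
Current forward F = (S − I)·e^(rT) = (113.91 − 5.9782)·e^(0.0830·11/12) = 107.9318 × 1.079052 = 116.4640
Value (long) = (F − K)·e^(−rT) = (116.4640 − 112.32) × 0.926739 = 3.8404
Value = R$3.84

R$3.84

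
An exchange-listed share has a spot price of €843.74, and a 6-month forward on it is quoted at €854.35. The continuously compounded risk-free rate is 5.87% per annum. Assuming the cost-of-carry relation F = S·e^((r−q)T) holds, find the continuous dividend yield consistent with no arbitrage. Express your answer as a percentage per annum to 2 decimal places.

3.37%

From F = S·e^((r−q)T): (r − q) = ln(F/S)/T
ln(854.35/843.74) = ln(1.012575) = 0.012497
(r − q) = 0.012497 / (6/12) = 0.024994
q = r − ln(F/S)/T = 0.0587 − 0.024994 = 0.033706
q = 3.37%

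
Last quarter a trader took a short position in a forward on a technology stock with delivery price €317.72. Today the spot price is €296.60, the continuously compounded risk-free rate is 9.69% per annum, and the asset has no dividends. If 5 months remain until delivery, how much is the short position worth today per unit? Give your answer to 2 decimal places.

€8.55

Current fair forward for the remaining 5 months: F = S·e^(r·T), r = 0.0969
F = 296.60 · e^(0.0969 × 5/12) = 296.60 × 1.041201 = 308.8202
Value of long forward = (F − K)·e^(−rT) = (308.8202 − 317.72) · e^(−0.0969·5/12)
= -8.8998 × 0.960429 = -8.55
Short position value = −(long value) = €8.55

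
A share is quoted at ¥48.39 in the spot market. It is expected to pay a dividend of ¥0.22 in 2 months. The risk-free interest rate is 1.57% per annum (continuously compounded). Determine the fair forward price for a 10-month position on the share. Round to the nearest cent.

¥48.80

PV(dividends) I = 0.22·e^(−0.0157·2/12)
I = 0.2194
F = (S − I)·e^(rT) = (48.39 − 0.2194) · e^(0.0157·10/12)
= 48.1706 · e^0.013083 = 48.1706 × 1.013169 = ¥48.80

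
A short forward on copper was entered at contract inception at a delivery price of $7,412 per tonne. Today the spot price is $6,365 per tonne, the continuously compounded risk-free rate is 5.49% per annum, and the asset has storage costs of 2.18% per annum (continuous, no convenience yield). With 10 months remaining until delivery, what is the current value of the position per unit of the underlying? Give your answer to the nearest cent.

Current fair forward for the remaining 10 months: F = S·e^((r + u)·T), (r + u) = 0.0549 + 0.0218 = 0.0767
F = 6365 · e^(0.0767 × 10/12) = 6365 × 1.06600356 = 6785.1127
Value of long forward = (F − K)·e^(−rT) = (6785.1127 − 7412) · e^(−0.0549·10/12)
= -626.8873 × 0.95528075 = -598.85
Short position value = −(long value) = $598.85

$598.85 per tonne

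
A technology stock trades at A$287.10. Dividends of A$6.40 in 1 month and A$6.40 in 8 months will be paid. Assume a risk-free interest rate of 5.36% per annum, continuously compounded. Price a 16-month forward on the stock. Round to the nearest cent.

A$294.89

PV(dividends) I = 6.40·e^(−0.0536·1/12) + 6.40·e^(−0.0536·8/12)
I = 6.3715 + 6.1753 = 12.5468
F = (S − I)·e^(rT) = (287.10 − 12.5468) · e^(0.0536·16/12)
= 274.5532 · e^0.071467 = 274.5532 × 1.074083 = A$294.89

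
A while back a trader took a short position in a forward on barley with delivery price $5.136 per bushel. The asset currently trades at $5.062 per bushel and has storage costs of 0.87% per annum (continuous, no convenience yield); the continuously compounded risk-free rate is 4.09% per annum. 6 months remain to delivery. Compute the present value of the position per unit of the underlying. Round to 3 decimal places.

-$0.052 per bushel

Current fair forward for the remaining 6 months: F = S·e^((r + u)·T), (r + u) = 0.0409 + 0.0087 = 0.0496
F = 5.062 · e^(0.0496 × 6/12) = 5.062 × 1.025110 = 5.1891
Value of long forward = (F − K)·e^(−rT) = (5.1891 − 5.136) · e^(−0.0409·6/12)
= 0.0531 × 0.979758 = 0.052
Short position value = −(long value) = -$0.052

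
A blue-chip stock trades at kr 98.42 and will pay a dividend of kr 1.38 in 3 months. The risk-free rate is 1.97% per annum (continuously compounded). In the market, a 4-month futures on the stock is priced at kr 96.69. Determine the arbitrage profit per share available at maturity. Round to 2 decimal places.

kr 1.00 per share

PV(dividends) I = 1.38·e^(−0.0197·3/12) = 1.3732
Fair futures F* = (S − I)·e^(rT) = (98.42 − 1.3732)·e^0.006567 = 97.0468 × 1.006589 = 97.6862
Market kr 96.69 < fair 97.6862: forward underpriced → reverse cash-and-carry (short the stock, invest proceeds at r, pay the dividends, go long the forward).
Profit at T = |F_mkt − F*| = |96.69 − 97.6862| = kr 1.00 per share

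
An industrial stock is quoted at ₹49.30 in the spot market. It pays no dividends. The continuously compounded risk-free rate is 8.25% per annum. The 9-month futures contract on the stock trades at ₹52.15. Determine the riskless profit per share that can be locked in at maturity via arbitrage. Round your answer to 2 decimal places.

₹0.30 per share

Fair futures: F* = S·e^(carry·T), with carry = r = 0.0825
F* = 49.30 · e^(0.0825 × 9/12) = 49.30 · e^0.061875 = 49.30 × 1.063829 = ₹52.4468
Market ₹52.15 < fair ₹52.4468: forward underpriced → reverse cash-and-carry (short spot, go long the forward).
At maturity, profit = |F_mkt − F*| = |52.15 − 52.4468| = ₹0.30 per share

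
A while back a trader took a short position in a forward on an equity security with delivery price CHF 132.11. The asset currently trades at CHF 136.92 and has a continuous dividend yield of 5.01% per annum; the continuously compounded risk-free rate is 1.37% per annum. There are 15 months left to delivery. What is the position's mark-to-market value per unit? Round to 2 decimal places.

Current fair forward for the remaining 15 months: F = S·e^((r − q)·T), (r − q) = 0.0137 − 0.0501 = -0.0364
F = 136.92 · e^(-0.0364 × 15/12) = 136.92 × 0.955520 = 130.8298
Value of long forward = (F − K)·e^(−rT) = (130.8298 − 132.11) · e^(−0.0137·15/12)
= -1.2802 × 0.983021 = -1.26
Short position value = −(long value) = CHF 1.26

CHF 1.26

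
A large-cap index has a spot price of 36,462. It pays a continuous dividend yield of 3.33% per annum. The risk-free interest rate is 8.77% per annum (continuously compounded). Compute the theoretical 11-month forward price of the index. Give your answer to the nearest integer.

38,326

F = S·e^((r − q)T) = 36462 · e^((0.0877 − 0.0333) × 11/12)
= 36462 · e^0.049867 = 36462 × 1.051131
F = 38,326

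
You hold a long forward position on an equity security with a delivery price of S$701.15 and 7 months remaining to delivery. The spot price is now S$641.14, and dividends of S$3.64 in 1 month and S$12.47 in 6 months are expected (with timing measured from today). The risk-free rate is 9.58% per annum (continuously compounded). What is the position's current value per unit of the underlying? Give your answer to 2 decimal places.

-S$37.40

PV(remaining dividends) I = 3.64·e^(−0.0958·1/12) + 12.47·e^(−0.0958·6/12) = 15.4978
Current forward F = (S − I)·e^(rT) = (641.14 − 15.4978)·e^(0.0958·7/12) = 625.6422 × 1.057474 = 661.6004
Value (long) = (F − K)·e^(−rT) = (661.6004 − 701.15) × 0.945649 = -37.4000
Value = -S$37.40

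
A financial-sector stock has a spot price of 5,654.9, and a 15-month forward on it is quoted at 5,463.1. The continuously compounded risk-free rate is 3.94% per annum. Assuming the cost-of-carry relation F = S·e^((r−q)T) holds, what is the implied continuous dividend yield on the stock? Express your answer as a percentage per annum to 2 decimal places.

6.70%

From F = S·e^((r−q)T): (r − q) = ln(F/S)/T
ln(5463.1/5654.9) = ln(0.966083) = -0.034506
(r − q) = -0.034506 / (15/12) = -0.027605
q = r − ln(F/S)/T = 0.0394 + 0.027605 = 0.067005
q = 6.70%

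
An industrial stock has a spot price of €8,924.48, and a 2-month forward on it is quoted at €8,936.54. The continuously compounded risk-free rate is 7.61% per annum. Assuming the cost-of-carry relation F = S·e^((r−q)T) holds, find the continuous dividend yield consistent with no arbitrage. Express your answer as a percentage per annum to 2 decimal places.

6.80%

From F = S·e^((r−q)T): (r − q) = ln(F/S)/T
ln(8936.54/8924.48) = ln(1.001351) = 0.001350
(r − q) = 0.001350 / (2/12) = 0.008100
q = r − ln(F/S)/T = 0.0761 − 0.008100 = 0.068000
q = 6.80%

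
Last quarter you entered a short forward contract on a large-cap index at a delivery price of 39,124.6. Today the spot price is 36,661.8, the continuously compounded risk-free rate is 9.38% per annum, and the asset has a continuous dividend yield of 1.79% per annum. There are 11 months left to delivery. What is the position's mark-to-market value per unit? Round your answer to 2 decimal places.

Current fair forward for the remaining 11 months: F = S·e^((r − q)·T), (r − q) = 0.0938 − 0.0179 = 0.0759
F = 36661.8 · e^(0.0759 × 11/12) = 36661.8 × 1.07205246 = 39303.3729
Value of long forward = (F − K)·e^(−rT) = (39303.3729 − 39124.6) · e^(−0.0938·11/12)
= 178.7729 × 0.91760952 = 164.04
Short position value = −(long value) = -164.04

-164.04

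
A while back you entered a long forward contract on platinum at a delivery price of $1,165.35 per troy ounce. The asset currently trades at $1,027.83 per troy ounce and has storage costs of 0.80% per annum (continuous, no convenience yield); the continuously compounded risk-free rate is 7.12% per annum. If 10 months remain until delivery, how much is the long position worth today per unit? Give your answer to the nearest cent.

Current fair forward for the remaining 10 months: F = S·e^((r + u)·T), (r + u) = 0.0712 + 0.0080 = 0.0792
F = 1027.83 · e^(0.0792 × 10/12) = 1027.83 × 1.06822672 = 1097.9555
Value of long forward = (F − K)·e^(−rT) = (1097.9555 − 1165.35) · e^(−0.0712·10/12)
= -67.3945 × 0.94239259 = -63.51

-$63.51 per troy ounce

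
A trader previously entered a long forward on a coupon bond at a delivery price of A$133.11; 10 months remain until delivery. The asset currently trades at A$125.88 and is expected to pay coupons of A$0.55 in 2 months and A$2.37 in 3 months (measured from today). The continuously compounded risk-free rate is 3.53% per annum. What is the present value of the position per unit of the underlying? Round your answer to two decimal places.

PV(remaining coupons) I = 0.55·e^(−0.0353·2/12) + 2.37·e^(−0.0353·3/12) = 2.8960
Current forward F = (S − I)·e^(rT) = (125.88 − 2.8960)·e^(0.0353·10/12) = 122.9840 × 1.029854 = 126.6556
Value (long) = (F − K)·e^(−rT) = (126.6556 − 133.11) × 0.971012 = -6.2673
Value = -A$6.27

-A$6.27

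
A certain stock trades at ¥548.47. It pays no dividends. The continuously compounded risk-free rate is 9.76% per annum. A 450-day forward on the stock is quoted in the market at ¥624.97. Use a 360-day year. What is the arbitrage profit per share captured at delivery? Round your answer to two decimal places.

Fair forward: F* = S·e^(carry·T), with carry = r = 0.0976
F* = 548.47 · e^(0.0976 × 450/360) = 548.47 · e^0.122000 = 548.47 × 1.129754 = ¥619.6362
Market ¥624.97 > fair ¥619.6362: forward overpriced → cash-and-carry (buy spot, short the forward).
At maturity, profit = |F_mkt − F*| = |624.97 − 619.6362| = ¥5.33 per share

¥5.33 per share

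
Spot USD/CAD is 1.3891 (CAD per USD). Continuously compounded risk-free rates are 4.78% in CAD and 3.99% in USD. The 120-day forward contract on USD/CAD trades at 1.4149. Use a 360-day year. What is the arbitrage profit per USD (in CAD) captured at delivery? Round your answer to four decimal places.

0.0221 per USD (in CAD)

Fair forward: F* = S·e^(carry·T), with carry = (r_CAD − r_USD) = 0.0478 − 0.0399 = 0.0079
F* = 1.3891 · e^(0.0079 × 120/360) = 1.3891 · e^0.002633 = 1.3891 × 1.002636 = 1.3928
Market 1.4149 > fair 1.3928: forward overpriced → cash-and-carry (buy spot, short the forward).
At maturity, profit = |F_mkt − F*| = |1.4149 − 1.3928| = 0.0221 per USD (in CAD)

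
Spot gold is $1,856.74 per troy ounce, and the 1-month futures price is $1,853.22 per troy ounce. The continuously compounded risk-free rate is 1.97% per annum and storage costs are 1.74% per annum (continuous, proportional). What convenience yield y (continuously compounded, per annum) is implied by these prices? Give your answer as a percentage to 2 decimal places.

5.99%

F = S·e^((r+u−y)T) ⇒ (r+u−y) = ln(F/S)/T
ln(1853.22/1856.74) = -0.001898; /T ⇒ -0.022776
y = r + u − ln(F/S)/T = 0.0197 + 0.0174 + 0.022776 = 0.059876
y = 5.99%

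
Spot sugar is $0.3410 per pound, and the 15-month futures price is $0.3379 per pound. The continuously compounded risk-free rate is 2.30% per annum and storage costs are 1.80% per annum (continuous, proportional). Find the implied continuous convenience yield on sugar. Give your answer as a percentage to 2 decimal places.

4.83%

F = S·e^((r+u−y)T) ⇒ (r+u−y) = ln(F/S)/T
ln(0.3379/0.3410) = -0.009132; /T ⇒ -0.007306
y = r + u − ln(F/S)/T = 0.0230 + 0.0180 + 0.007306 = 0.048306
y = 4.83%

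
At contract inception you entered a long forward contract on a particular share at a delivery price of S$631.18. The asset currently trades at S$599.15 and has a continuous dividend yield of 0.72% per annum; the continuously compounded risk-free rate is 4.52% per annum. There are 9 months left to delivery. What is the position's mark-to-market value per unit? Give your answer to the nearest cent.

Current fair forward for the remaining 9 months: F = S·e^((r − q)·T), (r − q) = 0.0452 − 0.0072 = 0.0380
F = 599.15 · e^(0.0380 × 9/12) = 599.15 × 1.028910 = 616.4714
Value of long forward = (F − K)·e^(−rT) = (616.4714 − 631.18) · e^(−0.0452·9/12)
= -14.7086 × 0.966668 = -14.22

-S$14.22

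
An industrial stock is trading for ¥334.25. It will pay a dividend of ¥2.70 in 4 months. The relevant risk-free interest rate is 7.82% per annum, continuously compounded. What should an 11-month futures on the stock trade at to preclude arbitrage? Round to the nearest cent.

PV(dividends) I = 2.70·e^(−0.0782·4/12)
I = 2.6305
F = (S − I)·e^(rT) = (334.25 − 2.6305) · e^(0.0782·11/12)
= 331.6195 · e^0.071683 = 331.6195 × 1.074315 = ¥356.26

¥356.26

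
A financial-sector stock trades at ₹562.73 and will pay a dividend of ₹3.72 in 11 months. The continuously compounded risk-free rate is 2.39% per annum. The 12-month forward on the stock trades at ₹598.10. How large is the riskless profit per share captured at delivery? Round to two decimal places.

₹25.49 per share

PV(dividends) I = 3.72·e^(−0.0239·11/12) = 3.6394
Fair forward F* = (S − I)·e^(rT) = (562.73 − 3.6394)·e^0.023900 = 559.0906 × 1.024188 = 572.6139
Market ₹598.10 > fair 572.6139: forward overpriced → cash-and-carry (borrow at r, buy the stock and collect the dividends, short the forward).
Profit at T = |F_mkt − F*| = |598.10 − 572.6139| = ₹25.49 per share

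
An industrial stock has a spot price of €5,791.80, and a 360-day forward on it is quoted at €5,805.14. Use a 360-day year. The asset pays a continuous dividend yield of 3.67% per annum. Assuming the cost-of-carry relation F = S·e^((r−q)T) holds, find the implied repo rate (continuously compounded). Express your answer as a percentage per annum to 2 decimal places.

3.90%

From F = S·e^((r−q)T): (r − q) = ln(F/S)/T
ln(5805.14/5791.80) = ln(1.002303) = 0.002300
(r − q) = 0.002300 / (360/360) = 0.002300
r = ln(F/S)/T + q = 0.002300 + 0.0367 = 0.039000
r = 3.90%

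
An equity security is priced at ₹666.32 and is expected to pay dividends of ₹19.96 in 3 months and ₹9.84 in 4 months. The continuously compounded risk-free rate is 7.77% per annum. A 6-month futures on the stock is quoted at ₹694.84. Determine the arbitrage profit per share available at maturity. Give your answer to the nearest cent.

PV(dividends) I = 19.96·e^(−0.0777·3/12) + 9.84·e^(−0.0777·4/12) = 29.1644
Fair futures F* = (S − I)·e^(rT) = (666.32 − 29.1644)·e^0.038850 = 637.1556 × 1.039615 = 662.3965
Market ₹694.84 > fair 662.3965: forward overpriced → cash-and-carry (borrow at r, buy the stock and collect the dividends, short the forward).
Profit at T = |F_mkt − F*| = |694.84 − 662.3965| = ₹32.44 per share

₹32.44 per share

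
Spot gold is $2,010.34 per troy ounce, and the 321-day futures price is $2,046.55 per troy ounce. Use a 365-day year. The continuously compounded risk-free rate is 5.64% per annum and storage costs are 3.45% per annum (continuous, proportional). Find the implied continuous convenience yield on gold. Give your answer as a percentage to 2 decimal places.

F = S·e^((r+u−y)T) ⇒ (r+u−y) = ln(F/S)/T
ln(2046.55/2010.34) = 0.017852; /T ⇒ 0.020299
y = r + u − ln(F/S)/T = 0.0564 + 0.0345 − 0.020299 = 0.070601
y = 7.06%

7.06%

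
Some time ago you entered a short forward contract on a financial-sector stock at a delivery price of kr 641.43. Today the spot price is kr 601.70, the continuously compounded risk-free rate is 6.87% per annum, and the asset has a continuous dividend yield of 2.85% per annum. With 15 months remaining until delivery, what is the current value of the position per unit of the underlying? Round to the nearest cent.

Current fair forward for the remaining 15 months: F = S·e^((r − q)·T), (r − q) = 0.0687 − 0.0285 = 0.0402
F = 601.70 · e^(0.0402 × 15/12) = 601.70 × 1.051534 = 632.7080
Value of long forward = (F − K)·e^(−rT) = (632.7080 − 641.43) · e^(−0.0687·15/12)
= -8.7220 × 0.917709 = -8.00
Short position value = −(long value) = kr 8.00

kr 8.00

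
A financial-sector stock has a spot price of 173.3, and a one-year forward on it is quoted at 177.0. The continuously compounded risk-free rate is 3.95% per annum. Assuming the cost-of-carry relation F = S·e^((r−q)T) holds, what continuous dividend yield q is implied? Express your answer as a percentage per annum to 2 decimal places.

1.84%

From F = S·e^((r−q)T): (r − q) = ln(F/S)/T
ln(177.0/173.3) = ln(1.021350) = 0.021125
(r − q) = 0.021125 / (12/12) = 0.021125
q = r − ln(F/S)/T = 0.0395 − 0.021125 = 0.018375
q = 1.84%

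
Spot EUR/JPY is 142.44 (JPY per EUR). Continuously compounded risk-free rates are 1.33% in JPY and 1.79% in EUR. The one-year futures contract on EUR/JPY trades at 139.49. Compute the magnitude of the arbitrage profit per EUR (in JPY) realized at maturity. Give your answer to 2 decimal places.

2.30 per EUR (in JPY)

Fair futures: F* = S·e^(carry·T), with carry = (r_JPY − r_EUR) = 0.0133 − 0.0179 = -0.0046
F* = 142.44 · e^(-0.0046 × 12/12) = 142.44 · e^-0.004600 = 142.44 × 0.995411 = 141.7863
Market 139.49 < fair 141.7863: forward underpriced → reverse cash-and-carry (short spot, go long the forward).
At maturity, profit = |F_mkt − F*| = |139.49 − 141.7863| = 2.30 per EUR (in JPY)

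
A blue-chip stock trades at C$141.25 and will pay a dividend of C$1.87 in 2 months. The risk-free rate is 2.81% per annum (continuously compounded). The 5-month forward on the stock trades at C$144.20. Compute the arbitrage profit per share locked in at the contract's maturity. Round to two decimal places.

C$3.17 per share

PV(dividends) I = 1.87·e^(−0.0281·2/12) = 1.8613
Fair forward F* = (S − I)·e^(rT) = (141.25 − 1.8613)·e^0.011708 = 139.3887 × 1.011777 = 141.0303
Market C$144.20 > fair 141.0303: forward overpriced → cash-and-carry (borrow at r, buy the stock and collect the dividends, short the forward).
Profit at T = |F_mkt − F*| = |144.20 − 141.0303| = C$3.17 per share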